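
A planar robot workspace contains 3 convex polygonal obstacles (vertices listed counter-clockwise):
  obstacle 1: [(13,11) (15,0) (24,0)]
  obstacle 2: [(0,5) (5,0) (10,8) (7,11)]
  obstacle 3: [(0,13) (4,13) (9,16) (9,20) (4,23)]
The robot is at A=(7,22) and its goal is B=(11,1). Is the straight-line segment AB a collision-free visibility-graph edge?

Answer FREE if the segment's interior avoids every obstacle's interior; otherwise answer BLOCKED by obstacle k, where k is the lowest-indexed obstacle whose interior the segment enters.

Obstacle 1 [(13,11) (15,0) (24,0)]:
  edge (13,11)–(15,0): clear
  edge (15,0)–(24,0): clear
  edge (24,0)–(13,11): clear
  midpoint (9,23/2) outside
  → clear
Obstacle 2 [(0,5) (5,0) (10,8) (7,11)]:
  edge (0,5)–(5,0): clear
  edge (5,0)–(10,8): crosses AB
  edge (10,8)–(7,11): crosses AB
  edge (7,11)–(0,5): clear
  → BLOCKED
Obstacle 3 [(0,13) (4,13) (9,16) (9,20) (4,23)]:
  edge (0,13)–(4,13): clear
  edge (4,13)–(9,16): crosses AB
  edge (9,16)–(9,20): clear
  edge (9,20)–(4,23): crosses AB
  edge (4,23)–(0,13): clear
  → BLOCKED

BLOCKED by obstacle 2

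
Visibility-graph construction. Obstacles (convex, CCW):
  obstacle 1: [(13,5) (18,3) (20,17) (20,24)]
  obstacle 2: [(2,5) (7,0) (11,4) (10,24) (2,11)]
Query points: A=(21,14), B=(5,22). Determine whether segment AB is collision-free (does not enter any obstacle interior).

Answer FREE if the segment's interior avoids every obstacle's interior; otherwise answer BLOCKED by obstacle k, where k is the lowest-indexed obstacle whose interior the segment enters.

BLOCKED by obstacle 1

Obstacle 1 [(13,5) (18,3) (20,17) (20,24)]:
  edge (13,5)–(18,3): clear
  edge (18,3)–(20,17): crosses AB
  edge (20,17)–(20,24): clear
  edge (20,24)–(13,5): crosses AB
  → BLOCKED
Obstacle 2 [(2,5) (7,0) (11,4) (10,24) (2,11)]:
  edge (2,5)–(7,0): clear
  edge (7,0)–(11,4): clear
  edge (11,4)–(10,24): crosses AB
  edge (10,24)–(2,11): crosses AB
  edge (2,11)–(2,5): clear
  → BLOCKED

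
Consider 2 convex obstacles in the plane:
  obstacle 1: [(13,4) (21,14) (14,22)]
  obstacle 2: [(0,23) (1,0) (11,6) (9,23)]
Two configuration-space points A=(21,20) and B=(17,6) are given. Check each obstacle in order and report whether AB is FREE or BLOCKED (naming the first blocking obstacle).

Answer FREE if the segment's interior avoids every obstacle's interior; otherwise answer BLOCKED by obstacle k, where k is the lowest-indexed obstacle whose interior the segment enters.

BLOCKED by obstacle 1

Obstacle 1 [(13,4) (21,14) (14,22)]:
  edge (13,4)–(21,14): crosses AB
  edge (21,14)–(14,22): crosses AB
  edge (14,22)–(13,4): clear
  → BLOCKED
Obstacle 2 [(0,23) (1,0) (11,6) (9,23)]:
  edge (0,23)–(1,0): clear
  edge (1,0)–(11,6): clear
  edge (11,6)–(9,23): clear
  edge (9,23)–(0,23): clear
  midpoint (19,13) outside
  → clear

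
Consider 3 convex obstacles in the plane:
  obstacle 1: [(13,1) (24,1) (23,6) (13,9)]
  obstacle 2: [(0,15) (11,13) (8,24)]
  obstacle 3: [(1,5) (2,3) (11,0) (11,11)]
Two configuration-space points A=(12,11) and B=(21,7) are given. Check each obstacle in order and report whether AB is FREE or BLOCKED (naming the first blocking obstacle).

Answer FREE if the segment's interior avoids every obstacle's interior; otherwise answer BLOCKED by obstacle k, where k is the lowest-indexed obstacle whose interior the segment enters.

Obstacle 1 [(13,1) (24,1) (23,6) (13,9)]:
  edge (13,1)–(24,1): clear
  edge (24,1)–(23,6): clear
  edge (23,6)–(13,9): clear
  edge (13,9)–(13,1): clear
  midpoint (33/2,9) outside
  → clear
Obstacle 2 [(0,15) (11,13) (8,24)]:
  edge (0,15)–(11,13): clear
  edge (11,13)–(8,24): clear
  edge (8,24)–(0,15): clear
  midpoint (33/2,9) outside
  → clear
Obstacle 3 [(1,5) (2,3) (11,0) (11,11)]:
  edge (1,5)–(2,3): clear
  edge (2,3)–(11,0): clear
  edge (11,0)–(11,11): clear
  edge (11,11)–(1,5): clear
  midpoint (33/2,9) outside
  → clear

FREE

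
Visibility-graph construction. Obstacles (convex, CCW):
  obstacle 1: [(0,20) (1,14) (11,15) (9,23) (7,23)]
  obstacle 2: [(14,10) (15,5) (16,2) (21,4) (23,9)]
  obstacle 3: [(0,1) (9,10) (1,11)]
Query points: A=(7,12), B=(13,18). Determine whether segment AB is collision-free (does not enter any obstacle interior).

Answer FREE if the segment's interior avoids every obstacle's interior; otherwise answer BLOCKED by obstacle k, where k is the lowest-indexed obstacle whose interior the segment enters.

Obstacle 1 [(0,20) (1,14) (11,15) (9,23) (7,23)]:
  edge (0,20)–(1,14): clear
  edge (1,14)–(11,15): crosses AB
  edge (11,15)–(9,23): crosses AB
  edge (9,23)–(7,23): clear
  edge (7,23)–(0,20): clear
  → BLOCKED
Obstacle 2 [(14,10) (15,5) (16,2) (21,4) (23,9)]:
  edge (14,10)–(15,5): clear
  edge (15,5)–(16,2): clear
  edge (16,2)–(21,4): clear
  edge (21,4)–(23,9): clear
  edge (23,9)–(14,10): clear
  midpoint (10,15) outside
  → clear
Obstacle 3 [(0,1) (9,10) (1,11)]:
  edge (0,1)–(9,10): clear
  edge (9,10)–(1,11): clear
  edge (1,11)–(0,1): clear
  midpoint (10,15) outside
  → clear

BLOCKED by obstacle 1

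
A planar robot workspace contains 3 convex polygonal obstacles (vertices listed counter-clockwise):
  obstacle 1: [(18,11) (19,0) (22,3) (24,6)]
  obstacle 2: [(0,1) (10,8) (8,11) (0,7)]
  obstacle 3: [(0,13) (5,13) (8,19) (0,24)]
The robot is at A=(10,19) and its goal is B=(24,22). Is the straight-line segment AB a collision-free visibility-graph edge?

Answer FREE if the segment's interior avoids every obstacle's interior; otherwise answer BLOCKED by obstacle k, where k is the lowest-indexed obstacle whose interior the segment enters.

FREE

Obstacle 1 [(18,11) (19,0) (22,3) (24,6)]:
  edge (18,11)–(19,0): clear
  edge (19,0)–(22,3): clear
  edge (22,3)–(24,6): clear
  edge (24,6)–(18,11): clear
  midpoint (17,41/2) outside
  → clear
Obstacle 2 [(0,1) (10,8) (8,11) (0,7)]:
  edge (0,1)–(10,8): clear
  edge (10,8)–(8,11): clear
  edge (8,11)–(0,7): clear
  edge (0,7)–(0,1): clear
  midpoint (17,41/2) outside
  → clear
Obstacle 3 [(0,13) (5,13) (8,19) (0,24)]:
  edge (0,13)–(5,13): clear
  edge (5,13)–(8,19): clear
  edge (8,19)–(0,24): clear
  edge (0,24)–(0,13): clear
  midpoint (17,41/2) outside
  → clear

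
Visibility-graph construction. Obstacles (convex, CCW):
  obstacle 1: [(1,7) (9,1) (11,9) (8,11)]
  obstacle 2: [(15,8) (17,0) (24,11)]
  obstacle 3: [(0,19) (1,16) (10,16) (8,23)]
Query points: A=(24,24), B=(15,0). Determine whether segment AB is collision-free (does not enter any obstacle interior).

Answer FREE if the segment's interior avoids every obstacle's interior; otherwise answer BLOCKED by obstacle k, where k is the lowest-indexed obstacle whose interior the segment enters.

BLOCKED by obstacle 2

Obstacle 1 [(1,7) (9,1) (11,9) (8,11)]:
  edge (1,7)–(9,1): clear
  edge (9,1)–(11,9): clear
  edge (11,9)–(8,11): clear
  edge (8,11)–(1,7): clear
  midpoint (39/2,12) outside
  → clear
Obstacle 2 [(15,8) (17,0) (24,11)]:
  edge (15,8)–(17,0): crosses AB
  edge (17,0)–(24,11): clear
  edge (24,11)–(15,8): crosses AB
  → BLOCKED
Obstacle 3 [(0,19) (1,16) (10,16) (8,23)]:
  edge (0,19)–(1,16): clear
  edge (1,16)–(10,16): clear
  edge (10,16)–(8,23): clear
  edge (8,23)–(0,19): clear
  midpoint (39/2,12) outside
  → clear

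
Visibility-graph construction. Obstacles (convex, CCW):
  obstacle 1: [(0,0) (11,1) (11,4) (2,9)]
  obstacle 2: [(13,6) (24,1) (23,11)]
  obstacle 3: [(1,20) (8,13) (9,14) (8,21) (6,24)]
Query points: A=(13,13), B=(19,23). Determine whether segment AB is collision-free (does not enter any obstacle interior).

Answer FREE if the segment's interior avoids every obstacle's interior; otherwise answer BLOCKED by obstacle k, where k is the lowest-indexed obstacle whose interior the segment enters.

Obstacle 1 [(0,0) (11,1) (11,4) (2,9)]:
  edge (0,0)–(11,1): clear
  edge (11,1)–(11,4): clear
  edge (11,4)–(2,9): clear
  edge (2,9)–(0,0): clear
  midpoint (16,18) outside
  → clear
Obstacle 2 [(13,6) (24,1) (23,11)]:
  edge (13,6)–(24,1): clear
  edge (24,1)–(23,11): clear
  edge (23,11)–(13,6): clear
  midpoint (16,18) outside
  → clear
Obstacle 3 [(1,20) (8,13) (9,14) (8,21) (6,24)]:
  edge (1,20)–(8,13): clear
  edge (8,13)–(9,14): clear
  edge (9,14)–(8,21): clear
  edge (8,21)–(6,24): clear
  edge (6,24)–(1,20): clear
  midpoint (16,18) outside
  → clear

FREE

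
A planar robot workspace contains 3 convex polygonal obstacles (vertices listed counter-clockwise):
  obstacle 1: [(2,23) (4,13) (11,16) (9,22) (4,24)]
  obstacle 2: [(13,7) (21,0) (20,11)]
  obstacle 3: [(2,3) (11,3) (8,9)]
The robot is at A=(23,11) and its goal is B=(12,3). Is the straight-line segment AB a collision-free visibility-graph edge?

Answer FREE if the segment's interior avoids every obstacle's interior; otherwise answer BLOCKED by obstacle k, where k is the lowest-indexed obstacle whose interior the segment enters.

Obstacle 1 [(2,23) (4,13) (11,16) (9,22) (4,24)]:
  edge (2,23)–(4,13): clear
  edge (4,13)–(11,16): clear
  edge (11,16)–(9,22): clear
  edge (9,22)–(4,24): clear
  edge (4,24)–(2,23): clear
  midpoint (35/2,7) outside
  → clear
Obstacle 2 [(13,7) (21,0) (20,11)]:
  edge (13,7)–(21,0): crosses AB
  edge (21,0)–(20,11): crosses AB
  edge (20,11)–(13,7): clear
  → BLOCKED
Obstacle 3 [(2,3) (11,3) (8,9)]:
  edge (2,3)–(11,3): clear
  edge (11,3)–(8,9): clear
  edge (8,9)–(2,3): clear
  midpoint (35/2,7) outside
  → clear

BLOCKED by obstacle 2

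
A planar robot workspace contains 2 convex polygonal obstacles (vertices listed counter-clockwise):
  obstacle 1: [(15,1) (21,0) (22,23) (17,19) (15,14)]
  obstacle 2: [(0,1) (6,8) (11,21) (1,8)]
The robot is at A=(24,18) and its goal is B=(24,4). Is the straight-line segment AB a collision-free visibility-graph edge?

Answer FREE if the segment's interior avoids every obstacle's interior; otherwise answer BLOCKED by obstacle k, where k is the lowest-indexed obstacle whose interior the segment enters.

Obstacle 1 [(15,1) (21,0) (22,23) (17,19) (15,14)]:
  edge (15,1)–(21,0): clear
  edge (21,0)–(22,23): clear
  edge (22,23)–(17,19): clear
  edge (17,19)–(15,14): clear
  edge (15,14)–(15,1): clear
  midpoint (24,11) outside
  → clear
Obstacle 2 [(0,1) (6,8) (11,21) (1,8)]:
  edge (0,1)–(6,8): clear
  edge (6,8)–(11,21): clear
  edge (11,21)–(1,8): clear
  edge (1,8)–(0,1): clear
  midpoint (24,11) outside
  → clear

FREE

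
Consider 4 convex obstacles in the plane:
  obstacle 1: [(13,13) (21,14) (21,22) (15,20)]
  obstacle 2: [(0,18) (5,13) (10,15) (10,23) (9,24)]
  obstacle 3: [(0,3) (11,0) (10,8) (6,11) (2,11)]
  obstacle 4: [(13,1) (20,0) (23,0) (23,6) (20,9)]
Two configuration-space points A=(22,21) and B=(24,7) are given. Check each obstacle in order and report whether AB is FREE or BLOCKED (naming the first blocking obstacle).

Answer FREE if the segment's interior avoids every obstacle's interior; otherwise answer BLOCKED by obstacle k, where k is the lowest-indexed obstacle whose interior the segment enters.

FREE

Obstacle 1 [(13,13) (21,14) (21,22) (15,20)]:
  edge (13,13)–(21,14): clear
  edge (21,14)–(21,22): clear
  edge (21,22)–(15,20): clear
  edge (15,20)–(13,13): clear
  midpoint (23,14) outside
  → clear
Obstacle 2 [(0,18) (5,13) (10,15) (10,23) (9,24)]:
  edge (0,18)–(5,13): clear
  edge (5,13)–(10,15): clear
  edge (10,15)–(10,23): clear
  edge (10,23)–(9,24): clear
  edge (9,24)–(0,18): clear
  midpoint (23,14) outside
  → clear
Obstacle 3 [(0,3) (11,0) (10,8) (6,11) (2,11)]:
  edge (0,3)–(11,0): clear
  edge (11,0)–(10,8): clear
  edge (10,8)–(6,11): clear
  edge (6,11)–(2,11): clear
  edge (2,11)–(0,3): clear
  midpoint (23,14) outside
  → clear
Obstacle 4 [(13,1) (20,0) (23,0) (23,6) (20,9)]:
  edge (13,1)–(20,0): clear
  edge (20,0)–(23,0): clear
  edge (23,0)–(23,6): clear
  edge (23,6)–(20,9): clear
  edge (20,9)–(13,1): clear
  midpoint (23,14) outside
  → clear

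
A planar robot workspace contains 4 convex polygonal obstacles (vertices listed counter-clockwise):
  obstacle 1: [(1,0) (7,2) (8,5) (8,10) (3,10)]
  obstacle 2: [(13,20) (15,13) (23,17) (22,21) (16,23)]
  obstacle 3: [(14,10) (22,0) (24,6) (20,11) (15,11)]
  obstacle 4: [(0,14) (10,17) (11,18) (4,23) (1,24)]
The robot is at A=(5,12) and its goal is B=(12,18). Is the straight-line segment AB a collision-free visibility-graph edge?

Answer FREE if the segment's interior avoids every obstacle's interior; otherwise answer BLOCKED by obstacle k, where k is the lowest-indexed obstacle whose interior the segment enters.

Obstacle 1 [(1,0) (7,2) (8,5) (8,10) (3,10)]:
  edge (1,0)–(7,2): clear
  edge (7,2)–(8,5): clear
  edge (8,5)–(8,10): clear
  edge (8,10)–(3,10): clear
  edge (3,10)–(1,0): clear
  midpoint (17/2,15) outside
  → clear
Obstacle 2 [(13,20) (15,13) (23,17) (22,21) (16,23)]:
  edge (13,20)–(15,13): clear
  edge (15,13)–(23,17): clear
  edge (23,17)–(22,21): clear
  edge (22,21)–(16,23): clear
  edge (16,23)–(13,20): clear
  midpoint (17/2,15) outside
  → clear
Obstacle 3 [(14,10) (22,0) (24,6) (20,11) (15,11)]:
  edge (14,10)–(22,0): clear
  edge (22,0)–(24,6): clear
  edge (24,6)–(20,11): clear
  edge (20,11)–(15,11): clear
  edge (15,11)–(14,10): clear
  midpoint (17/2,15) outside
  → clear
Obstacle 4 [(0,14) (10,17) (11,18) (4,23) (1,24)]:
  edge (0,14)–(10,17): clear
  edge (10,17)–(11,18): clear
  edge (11,18)–(4,23): clear
  edge (4,23)–(1,24): clear
  edge (1,24)–(0,14): clear
  midpoint (17/2,15) outside
  → clear

FREE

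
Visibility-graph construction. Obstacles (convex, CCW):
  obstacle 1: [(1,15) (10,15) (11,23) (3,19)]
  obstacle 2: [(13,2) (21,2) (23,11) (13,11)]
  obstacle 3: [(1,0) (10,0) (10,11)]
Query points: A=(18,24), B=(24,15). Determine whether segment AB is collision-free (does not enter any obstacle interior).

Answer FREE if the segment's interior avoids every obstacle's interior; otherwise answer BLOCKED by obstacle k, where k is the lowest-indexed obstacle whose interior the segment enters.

FREE

Obstacle 1 [(1,15) (10,15) (11,23) (3,19)]:
  edge (1,15)–(10,15): clear
  edge (10,15)–(11,23): clear
  edge (11,23)–(3,19): clear
  edge (3,19)–(1,15): clear
  midpoint (21,39/2) outside
  → clear
Obstacle 2 [(13,2) (21,2) (23,11) (13,11)]:
  edge (13,2)–(21,2): clear
  edge (21,2)–(23,11): clear
  edge (23,11)–(13,11): clear
  edge (13,11)–(13,2): clear
  midpoint (21,39/2) outside
  → clear
Obstacle 3 [(1,0) (10,0) (10,11)]:
  edge (1,0)–(10,0): clear
  edge (10,0)–(10,11): clear
  edge (10,11)–(1,0): clear
  midpoint (21,39/2) outside
  → clear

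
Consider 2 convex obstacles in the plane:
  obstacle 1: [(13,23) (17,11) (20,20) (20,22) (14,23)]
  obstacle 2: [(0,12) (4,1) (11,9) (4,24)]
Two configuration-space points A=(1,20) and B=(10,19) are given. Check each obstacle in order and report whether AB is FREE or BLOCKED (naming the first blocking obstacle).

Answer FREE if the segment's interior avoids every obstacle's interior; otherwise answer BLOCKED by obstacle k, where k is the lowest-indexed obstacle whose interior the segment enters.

Obstacle 1 [(13,23) (17,11) (20,20) (20,22) (14,23)]:
  edge (13,23)–(17,11): clear
  edge (17,11)–(20,20): clear
  edge (20,20)–(20,22): clear
  edge (20,22)–(14,23): clear
  edge (14,23)–(13,23): clear
  midpoint (11/2,39/2) outside
  → clear
Obstacle 2 [(0,12) (4,1) (11,9) (4,24)]:
  edge (0,12)–(4,1): clear
  edge (4,1)–(11,9): clear
  edge (11,9)–(4,24): crosses AB
  edge (4,24)–(0,12): crosses AB
  → BLOCKED

BLOCKED by obstacle 2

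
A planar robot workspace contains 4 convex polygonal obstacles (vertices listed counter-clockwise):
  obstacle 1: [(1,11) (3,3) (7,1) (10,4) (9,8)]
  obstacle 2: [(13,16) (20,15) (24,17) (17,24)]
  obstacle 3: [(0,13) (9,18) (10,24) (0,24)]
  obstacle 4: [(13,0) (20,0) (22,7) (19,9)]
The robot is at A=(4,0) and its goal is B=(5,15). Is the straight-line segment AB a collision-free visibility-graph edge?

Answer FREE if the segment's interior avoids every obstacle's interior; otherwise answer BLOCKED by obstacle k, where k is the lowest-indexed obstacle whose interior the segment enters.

Obstacle 1 [(1,11) (3,3) (7,1) (10,4) (9,8)]:
  edge (1,11)–(3,3): clear
  edge (3,3)–(7,1): crosses AB
  edge (7,1)–(10,4): clear
  edge (10,4)–(9,8): clear
  edge (9,8)–(1,11): crosses AB
  → BLOCKED
Obstacle 2 [(13,16) (20,15) (24,17) (17,24)]:
  edge (13,16)–(20,15): clear
  edge (20,15)–(24,17): clear
  edge (24,17)–(17,24): clear
  edge (17,24)–(13,16): clear
  midpoint (9/2,15/2) outside
  → clear
Obstacle 3 [(0,13) (9,18) (10,24) (0,24)]:
  edge (0,13)–(9,18): clear
  edge (9,18)–(10,24): clear
  edge (10,24)–(0,24): clear
  edge (0,24)–(0,13): clear
  midpoint (9/2,15/2) outside
  → clear
Obstacle 4 [(13,0) (20,0) (22,7) (19,9)]:
  edge (13,0)–(20,0): clear
  edge (20,0)–(22,7): clear
  edge (22,7)–(19,9): clear
  edge (19,9)–(13,0): clear
  midpoint (9/2,15/2) outside
  → clear

BLOCKED by obstacle 1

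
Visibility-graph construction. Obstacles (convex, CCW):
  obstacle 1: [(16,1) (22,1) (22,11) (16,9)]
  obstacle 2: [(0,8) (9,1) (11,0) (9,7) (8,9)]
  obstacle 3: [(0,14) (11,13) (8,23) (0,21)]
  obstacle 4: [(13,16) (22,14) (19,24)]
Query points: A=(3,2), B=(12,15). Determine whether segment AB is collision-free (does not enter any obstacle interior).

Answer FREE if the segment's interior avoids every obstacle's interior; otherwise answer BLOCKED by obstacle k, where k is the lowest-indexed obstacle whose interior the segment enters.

BLOCKED by obstacle 2

Obstacle 1 [(16,1) (22,1) (22,11) (16,9)]:
  edge (16,1)–(22,1): clear
  edge (22,1)–(22,11): clear
  edge (22,11)–(16,9): clear
  edge (16,9)–(16,1): clear
  midpoint (15/2,17/2) outside
  → clear
Obstacle 2 [(0,8) (9,1) (11,0) (9,7) (8,9)]:
  edge (0,8)–(9,1): crosses AB
  edge (9,1)–(11,0): clear
  edge (11,0)–(9,7): clear
  edge (9,7)–(8,9): clear
  edge (8,9)–(0,8): crosses AB
  → BLOCKED
Obstacle 3 [(0,14) (11,13) (8,23) (0,21)]:
  edge (0,14)–(11,13): crosses AB
  edge (11,13)–(8,23): crosses AB
  edge (8,23)–(0,21): clear
  edge (0,21)–(0,14): clear
  → BLOCKED
Obstacle 4 [(13,16) (22,14) (19,24)]:
  edge (13,16)–(22,14): clear
  edge (22,14)–(19,24): clear
  edge (19,24)–(13,16): clear
  midpoint (15/2,17/2) outside
  → clear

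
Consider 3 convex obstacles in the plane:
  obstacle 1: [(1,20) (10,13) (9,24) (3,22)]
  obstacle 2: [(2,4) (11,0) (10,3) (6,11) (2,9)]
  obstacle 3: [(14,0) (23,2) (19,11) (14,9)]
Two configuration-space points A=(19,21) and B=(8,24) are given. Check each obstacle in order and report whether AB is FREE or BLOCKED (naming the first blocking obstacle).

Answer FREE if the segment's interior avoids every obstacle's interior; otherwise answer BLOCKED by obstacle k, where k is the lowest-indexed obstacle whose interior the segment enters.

Obstacle 1 [(1,20) (10,13) (9,24) (3,22)]:
  edge (1,20)–(10,13): clear
  edge (10,13)–(9,24): crosses AB
  edge (9,24)–(3,22): crosses AB
  edge (3,22)–(1,20): clear
  → BLOCKED
Obstacle 2 [(2,4) (11,0) (10,3) (6,11) (2,9)]:
  edge (2,4)–(11,0): clear
  edge (11,0)–(10,3): clear
  edge (10,3)–(6,11): clear
  edge (6,11)–(2,9): clear
  edge (2,9)–(2,4): clear
  midpoint (27/2,45/2) outside
  → clear
Obstacle 3 [(14,0) (23,2) (19,11) (14,9)]:
  edge (14,0)–(23,2): clear
  edge (23,2)–(19,11): clear
  edge (19,11)–(14,9): clear
  edge (14,9)–(14,0): clear
  midpoint (27/2,45/2) outside
  → clear

BLOCKED by obstacle 1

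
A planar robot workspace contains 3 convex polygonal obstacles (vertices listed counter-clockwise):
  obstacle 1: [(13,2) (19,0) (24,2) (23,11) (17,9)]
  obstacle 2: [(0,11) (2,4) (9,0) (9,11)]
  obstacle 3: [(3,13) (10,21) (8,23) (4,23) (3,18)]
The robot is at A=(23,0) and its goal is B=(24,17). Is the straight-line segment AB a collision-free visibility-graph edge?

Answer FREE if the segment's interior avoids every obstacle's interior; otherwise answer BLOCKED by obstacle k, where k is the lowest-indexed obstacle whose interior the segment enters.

Obstacle 1 [(13,2) (19,0) (24,2) (23,11) (17,9)]:
  edge (13,2)–(19,0): clear
  edge (19,0)–(24,2): crosses AB
  edge (24,2)–(23,11): crosses AB
  edge (23,11)–(17,9): clear
  edge (17,9)–(13,2): clear
  → BLOCKED
Obstacle 2 [(0,11) (2,4) (9,0) (9,11)]:
  edge (0,11)–(2,4): clear
  edge (2,4)–(9,0): clear
  edge (9,0)–(9,11): clear
  edge (9,11)–(0,11): clear
  midpoint (47/2,17/2) outside
  → clear
Obstacle 3 [(3,13) (10,21) (8,23) (4,23) (3,18)]:
  edge (3,13)–(10,21): clear
  edge (10,21)–(8,23): clear
  edge (8,23)–(4,23): clear
  edge (4,23)–(3,18): clear
  edge (3,18)–(3,13): clear
  midpoint (47/2,17/2) outside
  → clear

BLOCKED by obstacle 1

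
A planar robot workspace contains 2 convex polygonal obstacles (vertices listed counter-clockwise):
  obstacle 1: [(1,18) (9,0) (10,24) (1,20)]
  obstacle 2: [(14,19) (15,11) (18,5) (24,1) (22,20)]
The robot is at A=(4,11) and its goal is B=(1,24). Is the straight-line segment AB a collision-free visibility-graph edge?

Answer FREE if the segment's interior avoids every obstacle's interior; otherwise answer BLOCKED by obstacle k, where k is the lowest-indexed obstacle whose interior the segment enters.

Obstacle 1 [(1,18) (9,0) (10,24) (1,20)]:
  edge (1,18)–(9,0): crosses AB
  edge (9,0)–(10,24): clear
  edge (10,24)–(1,20): crosses AB
  edge (1,20)–(1,18): clear
  → BLOCKED
Obstacle 2 [(14,19) (15,11) (18,5) (24,1) (22,20)]:
  edge (14,19)–(15,11): clear
  edge (15,11)–(18,5): clear
  edge (18,5)–(24,1): clear
  edge (24,1)–(22,20): clear
  edge (22,20)–(14,19): clear
  midpoint (5/2,35/2) outside
  → clear

BLOCKED by obstacle 1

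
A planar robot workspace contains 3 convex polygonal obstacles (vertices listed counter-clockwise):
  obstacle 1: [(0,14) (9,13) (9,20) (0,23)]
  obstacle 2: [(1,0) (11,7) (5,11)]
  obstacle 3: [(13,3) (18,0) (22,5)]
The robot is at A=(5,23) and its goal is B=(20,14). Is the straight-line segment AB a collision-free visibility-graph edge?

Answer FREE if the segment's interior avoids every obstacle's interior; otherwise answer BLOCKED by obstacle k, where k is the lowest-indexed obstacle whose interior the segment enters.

FREE

Obstacle 1 [(0,14) (9,13) (9,20) (0,23)]:
  edge (0,14)–(9,13): clear
  edge (9,13)–(9,20): clear
  edge (9,20)–(0,23): clear
  edge (0,23)–(0,14): clear
  midpoint (25/2,37/2) outside
  → clear
Obstacle 2 [(1,0) (11,7) (5,11)]:
  edge (1,0)–(11,7): clear
  edge (11,7)–(5,11): clear
  edge (5,11)–(1,0): clear
  midpoint (25/2,37/2) outside
  → clear
Obstacle 3 [(13,3) (18,0) (22,5)]:
  edge (13,3)–(18,0): clear
  edge (18,0)–(22,5): clear
  edge (22,5)–(13,3): clear
  midpoint (25/2,37/2) outside
  → clear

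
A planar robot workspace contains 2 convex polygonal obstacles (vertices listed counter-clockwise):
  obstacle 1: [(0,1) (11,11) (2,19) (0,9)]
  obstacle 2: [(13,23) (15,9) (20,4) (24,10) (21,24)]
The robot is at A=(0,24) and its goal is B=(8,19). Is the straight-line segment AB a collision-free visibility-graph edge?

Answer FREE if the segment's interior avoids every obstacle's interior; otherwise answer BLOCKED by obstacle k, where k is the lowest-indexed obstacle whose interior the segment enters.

FREE

Obstacle 1 [(0,1) (11,11) (2,19) (0,9)]:
  edge (0,1)–(11,11): clear
  edge (11,11)–(2,19): clear
  edge (2,19)–(0,9): clear
  edge (0,9)–(0,1): clear
  midpoint (4,43/2) outside
  → clear
Obstacle 2 [(13,23) (15,9) (20,4) (24,10) (21,24)]:
  edge (13,23)–(15,9): clear
  edge (15,9)–(20,4): clear
  edge (20,4)–(24,10): clear
  edge (24,10)–(21,24): clear
  edge (21,24)–(13,23): clear
  midpoint (4,43/2) outside
  → clear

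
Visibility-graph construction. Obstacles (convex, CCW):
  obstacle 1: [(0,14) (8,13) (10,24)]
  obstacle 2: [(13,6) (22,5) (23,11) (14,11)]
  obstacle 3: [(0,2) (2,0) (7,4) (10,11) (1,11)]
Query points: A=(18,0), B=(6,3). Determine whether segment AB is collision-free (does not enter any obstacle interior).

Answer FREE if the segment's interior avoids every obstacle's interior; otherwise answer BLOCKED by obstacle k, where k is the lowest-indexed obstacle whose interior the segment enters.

FREE

Obstacle 1 [(0,14) (8,13) (10,24)]:
  edge (0,14)–(8,13): clear
  edge (8,13)–(10,24): clear
  edge (10,24)–(0,14): clear
  midpoint (12,3/2) outside
  → clear
Obstacle 2 [(13,6) (22,5) (23,11) (14,11)]:
  edge (13,6)–(22,5): clear
  edge (22,5)–(23,11): clear
  edge (23,11)–(14,11): clear
  edge (14,11)–(13,6): clear
  midpoint (12,3/2) outside
  → clear
Obstacle 3 [(0,2) (2,0) (7,4) (10,11) (1,11)]:
  edge (0,2)–(2,0): clear
  edge (2,0)–(7,4): clear
  edge (7,4)–(10,11): clear
  edge (10,11)–(1,11): clear
  edge (1,11)–(0,2): clear
  midpoint (12,3/2) outside
  → clear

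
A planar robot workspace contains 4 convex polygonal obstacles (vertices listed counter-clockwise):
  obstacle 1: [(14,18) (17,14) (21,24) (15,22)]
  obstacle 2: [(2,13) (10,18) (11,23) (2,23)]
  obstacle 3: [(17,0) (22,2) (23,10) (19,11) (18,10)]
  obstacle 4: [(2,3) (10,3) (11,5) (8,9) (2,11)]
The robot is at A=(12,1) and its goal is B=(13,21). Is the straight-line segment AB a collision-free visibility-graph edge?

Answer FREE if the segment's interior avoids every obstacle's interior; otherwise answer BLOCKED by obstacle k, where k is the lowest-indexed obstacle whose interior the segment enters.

Obstacle 1 [(14,18) (17,14) (21,24) (15,22)]:
  edge (14,18)–(17,14): clear
  edge (17,14)–(21,24): clear
  edge (21,24)–(15,22): clear
  edge (15,22)–(14,18): clear
  midpoint (25/2,11) outside
  → clear
Obstacle 2 [(2,13) (10,18) (11,23) (2,23)]:
  edge (2,13)–(10,18): clear
  edge (10,18)–(11,23): clear
  edge (11,23)–(2,23): clear
  edge (2,23)–(2,13): clear
  midpoint (25/2,11) outside
  → clear
Obstacle 3 [(17,0) (22,2) (23,10) (19,11) (18,10)]:
  edge (17,0)–(22,2): clear
  edge (22,2)–(23,10): clear
  edge (23,10)–(19,11): clear
  edge (19,11)–(18,10): clear
  edge (18,10)–(17,0): clear
  midpoint (25/2,11) outside
  → clear
Obstacle 4 [(2,3) (10,3) (11,5) (8,9) (2,11)]:
  edge (2,3)–(10,3): clear
  edge (10,3)–(11,5): clear
  edge (11,5)–(8,9): clear
  edge (8,9)–(2,11): clear
  edge (2,11)–(2,3): clear
  midpoint (25/2,11) outside
  → clear

FREE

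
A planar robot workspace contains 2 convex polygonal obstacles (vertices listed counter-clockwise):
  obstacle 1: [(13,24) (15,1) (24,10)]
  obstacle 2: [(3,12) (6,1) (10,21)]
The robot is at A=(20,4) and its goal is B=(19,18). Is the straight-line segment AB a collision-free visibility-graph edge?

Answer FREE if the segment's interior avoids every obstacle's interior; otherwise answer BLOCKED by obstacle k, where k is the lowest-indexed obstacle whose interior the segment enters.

Obstacle 1 [(13,24) (15,1) (24,10)]:
  edge (13,24)–(15,1): clear
  edge (15,1)–(24,10): crosses AB
  edge (24,10)–(13,24): crosses AB
  → BLOCKED
Obstacle 2 [(3,12) (6,1) (10,21)]:
  edge (3,12)–(6,1): clear
  edge (6,1)–(10,21): clear
  edge (10,21)–(3,12): clear
  midpoint (39/2,11) outside
  → clear

BLOCKED by obstacle 1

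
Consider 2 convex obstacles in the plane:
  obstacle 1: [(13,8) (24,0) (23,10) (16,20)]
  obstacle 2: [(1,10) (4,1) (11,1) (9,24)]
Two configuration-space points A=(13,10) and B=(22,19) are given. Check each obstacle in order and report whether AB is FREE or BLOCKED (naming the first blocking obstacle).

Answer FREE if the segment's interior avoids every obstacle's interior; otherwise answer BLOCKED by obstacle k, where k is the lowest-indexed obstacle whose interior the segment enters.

BLOCKED by obstacle 1

Obstacle 1 [(13,8) (24,0) (23,10) (16,20)]:
  edge (13,8)–(24,0): clear
  edge (24,0)–(23,10): clear
  edge (23,10)–(16,20): crosses AB
  edge (16,20)–(13,8): crosses AB
  → BLOCKED
Obstacle 2 [(1,10) (4,1) (11,1) (9,24)]:
  edge (1,10)–(4,1): clear
  edge (4,1)–(11,1): clear
  edge (11,1)–(9,24): clear
  edge (9,24)–(1,10): clear
  midpoint (35/2,29/2) outside
  → clear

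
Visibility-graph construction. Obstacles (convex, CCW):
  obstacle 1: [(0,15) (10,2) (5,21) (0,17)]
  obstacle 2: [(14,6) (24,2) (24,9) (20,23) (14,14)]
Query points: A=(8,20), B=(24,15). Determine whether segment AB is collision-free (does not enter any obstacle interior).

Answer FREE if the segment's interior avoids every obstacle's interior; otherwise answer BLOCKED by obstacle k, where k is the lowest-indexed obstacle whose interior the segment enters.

BLOCKED by obstacle 2

Obstacle 1 [(0,15) (10,2) (5,21) (0,17)]:
  edge (0,15)–(10,2): clear
  edge (10,2)–(5,21): clear
  edge (5,21)–(0,17): clear
  edge (0,17)–(0,15): clear
  midpoint (16,35/2) outside
  → clear
Obstacle 2 [(14,6) (24,2) (24,9) (20,23) (14,14)]:
  edge (14,6)–(24,2): clear
  edge (24,2)–(24,9): clear
  edge (24,9)–(20,23): crosses AB
  edge (20,23)–(14,14): crosses AB
  edge (14,14)–(14,6): clear
  → BLOCKED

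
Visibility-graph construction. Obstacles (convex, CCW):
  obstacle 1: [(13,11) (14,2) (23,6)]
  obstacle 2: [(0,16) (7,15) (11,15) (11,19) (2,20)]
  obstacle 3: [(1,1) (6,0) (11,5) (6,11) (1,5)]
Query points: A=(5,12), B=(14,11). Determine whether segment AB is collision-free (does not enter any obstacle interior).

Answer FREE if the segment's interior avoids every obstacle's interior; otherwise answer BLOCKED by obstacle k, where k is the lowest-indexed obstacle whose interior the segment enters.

Obstacle 1 [(13,11) (14,2) (23,6)]:
  edge (13,11)–(14,2): clear
  edge (14,2)–(23,6): clear
  edge (23,6)–(13,11): clear
  midpoint (19/2,23/2) outside
  → clear
Obstacle 2 [(0,16) (7,15) (11,15) (11,19) (2,20)]:
  edge (0,16)–(7,15): clear
  edge (7,15)–(11,15): clear
  edge (11,15)–(11,19): clear
  edge (11,19)–(2,20): clear
  edge (2,20)–(0,16): clear
  midpoint (19/2,23/2) outside
  → clear
Obstacle 3 [(1,1) (6,0) (11,5) (6,11) (1,5)]:
  edge (1,1)–(6,0): clear
  edge (6,0)–(11,5): clear
  edge (11,5)–(6,11): clear
  edge (6,11)–(1,5): clear
  edge (1,5)–(1,1): clear
  midpoint (19/2,23/2) outside
  → clear

FREE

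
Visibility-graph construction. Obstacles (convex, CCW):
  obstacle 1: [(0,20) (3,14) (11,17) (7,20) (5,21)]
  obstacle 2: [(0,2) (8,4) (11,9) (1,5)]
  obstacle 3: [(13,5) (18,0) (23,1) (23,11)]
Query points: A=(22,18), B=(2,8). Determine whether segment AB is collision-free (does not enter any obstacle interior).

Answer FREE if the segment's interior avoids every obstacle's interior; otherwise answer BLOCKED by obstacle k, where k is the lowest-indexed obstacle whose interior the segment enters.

Obstacle 1 [(0,20) (3,14) (11,17) (7,20) (5,21)]:
  edge (0,20)–(3,14): clear
  edge (3,14)–(11,17): clear
  edge (11,17)–(7,20): clear
  edge (7,20)–(5,21): clear
  edge (5,21)–(0,20): clear
  midpoint (12,13) outside
  → clear
Obstacle 2 [(0,2) (8,4) (11,9) (1,5)]:
  edge (0,2)–(8,4): clear
  edge (8,4)–(11,9): clear
  edge (11,9)–(1,5): clear
  edge (1,5)–(0,2): clear
  midpoint (12,13) outside
  → clear
Obstacle 3 [(13,5) (18,0) (23,1) (23,11)]:
  edge (13,5)–(18,0): clear
  edge (18,0)–(23,1): clear
  edge (23,1)–(23,11): clear
  edge (23,11)–(13,5): clear
  midpoint (12,13) outside
  → clear

FREE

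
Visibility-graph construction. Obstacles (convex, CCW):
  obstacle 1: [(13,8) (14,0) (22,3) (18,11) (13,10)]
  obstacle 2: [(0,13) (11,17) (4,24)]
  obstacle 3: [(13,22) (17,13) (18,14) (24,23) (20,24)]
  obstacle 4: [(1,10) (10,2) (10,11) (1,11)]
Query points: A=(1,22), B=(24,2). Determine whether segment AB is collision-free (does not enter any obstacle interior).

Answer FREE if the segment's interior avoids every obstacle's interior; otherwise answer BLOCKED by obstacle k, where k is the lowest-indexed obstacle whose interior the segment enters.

BLOCKED by obstacle 1

Obstacle 1 [(13,8) (14,0) (22,3) (18,11) (13,10)]:
  edge (13,8)–(14,0): clear
  edge (14,0)–(22,3): clear
  edge (22,3)–(18,11): crosses AB
  edge (18,11)–(13,10): crosses AB
  edge (13,10)–(13,8): clear
  → BLOCKED
Obstacle 2 [(0,13) (11,17) (4,24)]:
  edge (0,13)–(11,17): crosses AB
  edge (11,17)–(4,24): clear
  edge (4,24)–(0,13): crosses AB
  → BLOCKED
Obstacle 3 [(13,22) (17,13) (18,14) (24,23) (20,24)]:
  edge (13,22)–(17,13): clear
  edge (17,13)–(18,14): clear
  edge (18,14)–(24,23): clear
  edge (24,23)–(20,24): clear
  edge (20,24)–(13,22): clear
  midpoint (25/2,12) outside
  → clear
Obstacle 4 [(1,10) (10,2) (10,11) (1,11)]:
  edge (1,10)–(10,2): clear
  edge (10,2)–(10,11): clear
  edge (10,11)–(1,11): clear
  edge (1,11)–(1,10): clear
  midpoint (25/2,12) outside
  → clear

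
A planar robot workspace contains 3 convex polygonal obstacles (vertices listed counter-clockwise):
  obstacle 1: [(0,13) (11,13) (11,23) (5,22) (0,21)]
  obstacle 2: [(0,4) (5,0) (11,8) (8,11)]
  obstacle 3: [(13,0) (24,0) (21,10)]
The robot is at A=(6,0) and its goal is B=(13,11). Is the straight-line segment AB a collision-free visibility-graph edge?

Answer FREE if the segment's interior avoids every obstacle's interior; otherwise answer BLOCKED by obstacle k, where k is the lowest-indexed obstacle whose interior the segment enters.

FREE

Obstacle 1 [(0,13) (11,13) (11,23) (5,22) (0,21)]:
  edge (0,13)–(11,13): clear
  edge (11,13)–(11,23): clear
  edge (11,23)–(5,22): clear
  edge (5,22)–(0,21): clear
  edge (0,21)–(0,13): clear
  midpoint (19/2,11/2) outside
  → clear
Obstacle 2 [(0,4) (5,0) (11,8) (8,11)]:
  edge (0,4)–(5,0): clear
  edge (5,0)–(11,8): clear
  edge (11,8)–(8,11): clear
  edge (8,11)–(0,4): clear
  midpoint (19/2,11/2) outside
  → clear
Obstacle 3 [(13,0) (24,0) (21,10)]:
  edge (13,0)–(24,0): clear
  edge (24,0)–(21,10): clear
  edge (21,10)–(13,0): clear
  midpoint (19/2,11/2) outside
  → clear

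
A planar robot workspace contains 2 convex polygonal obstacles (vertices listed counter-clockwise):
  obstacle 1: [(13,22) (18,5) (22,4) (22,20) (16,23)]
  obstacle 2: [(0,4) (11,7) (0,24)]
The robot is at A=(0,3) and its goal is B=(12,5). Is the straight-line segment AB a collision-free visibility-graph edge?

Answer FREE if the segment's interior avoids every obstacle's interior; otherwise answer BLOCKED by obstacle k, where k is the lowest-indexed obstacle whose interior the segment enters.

Obstacle 1 [(13,22) (18,5) (22,4) (22,20) (16,23)]:
  edge (13,22)–(18,5): clear
  edge (18,5)–(22,4): clear
  edge (22,4)–(22,20): clear
  edge (22,20)–(16,23): clear
  edge (16,23)–(13,22): clear
  midpoint (6,4) outside
  → clear
Obstacle 2 [(0,4) (11,7) (0,24)]:
  edge (0,4)–(11,7): clear
  edge (11,7)–(0,24): clear
  edge (0,24)–(0,4): clear
  midpoint (6,4) outside
  → clear

FREE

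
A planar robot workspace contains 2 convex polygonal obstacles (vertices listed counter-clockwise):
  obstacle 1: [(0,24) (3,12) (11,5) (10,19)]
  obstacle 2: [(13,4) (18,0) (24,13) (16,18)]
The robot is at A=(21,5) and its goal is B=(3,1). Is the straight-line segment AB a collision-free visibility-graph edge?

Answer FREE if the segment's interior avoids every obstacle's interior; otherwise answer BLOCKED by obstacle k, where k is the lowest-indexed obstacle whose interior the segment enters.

BLOCKED by obstacle 2

Obstacle 1 [(0,24) (3,12) (11,5) (10,19)]:
  edge (0,24)–(3,12): clear
  edge (3,12)–(11,5): clear
  edge (11,5)–(10,19): clear
  edge (10,19)–(0,24): clear
  midpoint (12,3) outside
  → clear
Obstacle 2 [(13,4) (18,0) (24,13) (16,18)]:
  edge (13,4)–(18,0): crosses AB
  edge (18,0)–(24,13): crosses AB
  edge (24,13)–(16,18): clear
  edge (16,18)–(13,4): clear
  → BLOCKED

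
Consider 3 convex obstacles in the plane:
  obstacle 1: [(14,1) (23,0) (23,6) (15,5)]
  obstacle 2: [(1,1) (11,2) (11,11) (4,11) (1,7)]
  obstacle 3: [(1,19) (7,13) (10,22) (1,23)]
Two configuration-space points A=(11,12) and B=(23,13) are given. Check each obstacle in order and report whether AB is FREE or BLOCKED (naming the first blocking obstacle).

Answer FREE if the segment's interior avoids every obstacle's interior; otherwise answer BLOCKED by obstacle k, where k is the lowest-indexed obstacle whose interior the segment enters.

Obstacle 1 [(14,1) (23,0) (23,6) (15,5)]:
  edge (14,1)–(23,0): clear
  edge (23,0)–(23,6): clear
  edge (23,6)–(15,5): clear
  edge (15,5)–(14,1): clear
  midpoint (17,25/2) outside
  → clear
Obstacle 2 [(1,1) (11,2) (11,11) (4,11) (1,7)]:
  edge (1,1)–(11,2): clear
  edge (11,2)–(11,11): clear
  edge (11,11)–(4,11): clear
  edge (4,11)–(1,7): clear
  edge (1,7)–(1,1): clear
  midpoint (17,25/2) outside
  → clear
Obstacle 3 [(1,19) (7,13) (10,22) (1,23)]:
  edge (1,19)–(7,13): clear
  edge (7,13)–(10,22): clear
  edge (10,22)–(1,23): clear
  edge (1,23)–(1,19): clear
  midpoint (17,25/2) outside
  → clear

FREE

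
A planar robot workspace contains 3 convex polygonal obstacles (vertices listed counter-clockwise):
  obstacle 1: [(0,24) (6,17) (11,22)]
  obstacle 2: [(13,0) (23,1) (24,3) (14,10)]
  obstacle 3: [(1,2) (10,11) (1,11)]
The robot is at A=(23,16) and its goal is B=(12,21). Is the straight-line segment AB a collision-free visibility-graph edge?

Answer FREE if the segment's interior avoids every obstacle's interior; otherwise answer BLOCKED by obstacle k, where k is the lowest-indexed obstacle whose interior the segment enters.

FREE

Obstacle 1 [(0,24) (6,17) (11,22)]:
  edge (0,24)–(6,17): clear
  edge (6,17)–(11,22): clear
  edge (11,22)–(0,24): clear
  midpoint (35/2,37/2) outside
  → clear
Obstacle 2 [(13,0) (23,1) (24,3) (14,10)]:
  edge (13,0)–(23,1): clear
  edge (23,1)–(24,3): clear
  edge (24,3)–(14,10): clear
  edge (14,10)–(13,0): clear
  midpoint (35/2,37/2) outside
  → clear
Obstacle 3 [(1,2) (10,11) (1,11)]:
  edge (1,2)–(10,11): clear
  edge (10,11)–(1,11): clear
  edge (1,11)–(1,2): clear
  midpoint (35/2,37/2) outside
  → clear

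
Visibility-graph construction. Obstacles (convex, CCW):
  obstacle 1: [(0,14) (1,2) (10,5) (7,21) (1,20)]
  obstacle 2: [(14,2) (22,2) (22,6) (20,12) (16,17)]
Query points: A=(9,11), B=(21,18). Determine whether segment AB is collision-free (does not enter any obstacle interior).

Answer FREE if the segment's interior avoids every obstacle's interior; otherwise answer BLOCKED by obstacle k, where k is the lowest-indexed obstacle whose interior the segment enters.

BLOCKED by obstacle 2

Obstacle 1 [(0,14) (1,2) (10,5) (7,21) (1,20)]:
  edge (0,14)–(1,2): clear
  edge (1,2)–(10,5): clear
  edge (10,5)–(7,21): clear
  edge (7,21)–(1,20): clear
  edge (1,20)–(0,14): clear
  midpoint (15,29/2) outside
  → clear
Obstacle 2 [(14,2) (22,2) (22,6) (20,12) (16,17)]:
  edge (14,2)–(22,2): clear
  edge (22,2)–(22,6): clear
  edge (22,6)–(20,12): clear
  edge (20,12)–(16,17): crosses AB
  edge (16,17)–(14,2): crosses AB
  → BLOCKED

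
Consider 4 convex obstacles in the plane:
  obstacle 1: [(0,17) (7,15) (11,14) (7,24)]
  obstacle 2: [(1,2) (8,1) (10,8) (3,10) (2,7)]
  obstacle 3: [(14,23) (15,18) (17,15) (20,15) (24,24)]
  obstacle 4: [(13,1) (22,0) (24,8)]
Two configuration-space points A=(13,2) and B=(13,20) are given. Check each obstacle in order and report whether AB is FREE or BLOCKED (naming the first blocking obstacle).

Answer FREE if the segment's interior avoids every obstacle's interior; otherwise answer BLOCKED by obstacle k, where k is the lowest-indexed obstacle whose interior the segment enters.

FREE

Obstacle 1 [(0,17) (7,15) (11,14) (7,24)]:
  edge (0,17)–(7,15): clear
  edge (7,15)–(11,14): clear
  edge (11,14)–(7,24): clear
  edge (7,24)–(0,17): clear
  midpoint (13,11) outside
  → clear
Obstacle 2 [(1,2) (8,1) (10,8) (3,10) (2,7)]:
  edge (1,2)–(8,1): clear
  edge (8,1)–(10,8): clear
  edge (10,8)–(3,10): clear
  edge (3,10)–(2,7): clear
  edge (2,7)–(1,2): clear
  midpoint (13,11) outside
  → clear
Obstacle 3 [(14,23) (15,18) (17,15) (20,15) (24,24)]:
  edge (14,23)–(15,18): clear
  edge (15,18)–(17,15): clear
  edge (17,15)–(20,15): clear
  edge (20,15)–(24,24): clear
  edge (24,24)–(14,23): clear
  midpoint (13,11) outside
  → clear
Obstacle 4 [(13,1) (22,0) (24,8)]:
  edge (13,1)–(22,0): clear
  edge (22,0)–(24,8): clear
  edge (24,8)–(13,1): clear
  midpoint (13,11) outside
  → clear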